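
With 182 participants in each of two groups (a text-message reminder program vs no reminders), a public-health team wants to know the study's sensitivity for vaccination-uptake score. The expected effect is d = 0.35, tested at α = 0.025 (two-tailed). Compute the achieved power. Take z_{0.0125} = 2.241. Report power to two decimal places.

power ≈ 0.86

For two equal groups, power = Φ(d·√(n/2) − z_{α/2}).
d·√(n/2) = 0.35 × √(182/2) = 0.35 × 9.539 = 3.339.
z_β = 3.339 − 2.241 = 1.098.
Power = Φ(1.098) = 0.864.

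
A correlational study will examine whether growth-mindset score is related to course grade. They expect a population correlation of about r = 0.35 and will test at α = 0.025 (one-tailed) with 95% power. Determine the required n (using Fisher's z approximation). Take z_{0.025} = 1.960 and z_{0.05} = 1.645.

n = 101

Fisher's z: C = ½·ln((1+r)/(1−r)) = ½·ln(2.0769) = 0.3654.
n = ((z_{α} + z_β)/C)² + 3.
(1.960 + 1.645) / 0.3654 = 3.605 / 0.3654 = 9.866.
n = 9.866² + 3 = 97.34 + 3 = 100.3.
Round up.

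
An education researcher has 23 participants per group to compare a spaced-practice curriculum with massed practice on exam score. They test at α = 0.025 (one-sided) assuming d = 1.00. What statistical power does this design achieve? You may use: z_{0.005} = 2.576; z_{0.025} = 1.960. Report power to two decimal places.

For two equal groups, power = Φ(d·√(n/2) − z_{α}).
d·√(n/2) = 1.00 × √(23/2) = 1.00 × 3.391 = 3.391.
z_β = 3.391 − 1.960 = 1.431.
Power = Φ(1.431) = 0.924.

power ≈ 0.92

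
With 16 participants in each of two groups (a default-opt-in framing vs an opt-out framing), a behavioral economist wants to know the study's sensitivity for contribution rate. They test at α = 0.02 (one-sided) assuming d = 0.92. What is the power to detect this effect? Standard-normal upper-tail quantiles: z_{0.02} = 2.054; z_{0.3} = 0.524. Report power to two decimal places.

power ≈ 0.71

For two equal groups, power = Φ(d·√(n/2) − z_{α}).
d·√(n/2) = 0.92 × √(16/2) = 0.92 × 2.828 = 2.602.
z_β = 2.602 − 2.054 = 0.548.
Power = Φ(0.548) = 0.708.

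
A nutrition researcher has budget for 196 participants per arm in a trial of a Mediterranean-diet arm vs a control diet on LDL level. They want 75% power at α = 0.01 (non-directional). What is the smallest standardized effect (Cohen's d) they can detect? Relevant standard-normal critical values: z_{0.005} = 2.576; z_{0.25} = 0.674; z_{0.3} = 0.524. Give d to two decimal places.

d_min ≈ 0.33

For two independent groups of n = 196 each: d_min = (z_{α/2} + z_β)·√(2/n).
z-sum = 2.576 + 0.674 = 3.250.
d_min = 3.250 × √(2/196) = 3.250 × 0.1010 = 0.328.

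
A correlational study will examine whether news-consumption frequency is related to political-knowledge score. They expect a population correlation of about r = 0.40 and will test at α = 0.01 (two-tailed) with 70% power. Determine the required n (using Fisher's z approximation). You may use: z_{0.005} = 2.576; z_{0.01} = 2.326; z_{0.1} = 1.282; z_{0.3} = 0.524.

n = 57

Fisher's z: C = ½·ln((1+r)/(1−r)) = ½·ln(2.3333) = 0.4236.
n = ((z_{α/2} + z_β)/C)² + 3.
(2.576 + 0.524) / 0.4236 = 3.100 / 0.4236 = 7.318.
n = 7.318² + 3 = 53.56 + 3 = 56.6.
Round up.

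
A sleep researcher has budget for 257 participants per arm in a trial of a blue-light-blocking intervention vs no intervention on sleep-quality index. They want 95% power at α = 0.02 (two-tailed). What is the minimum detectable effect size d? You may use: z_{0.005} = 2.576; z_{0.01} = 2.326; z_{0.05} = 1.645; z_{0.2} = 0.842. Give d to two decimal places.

d_min ≈ 0.35

For two independent groups of n = 257 each: d_min = (z_{α/2} + z_β)·√(2/n).
z-sum = 2.326 + 1.645 = 3.971.
d_min = 3.971 × √(2/257) = 3.971 × 0.0882 = 0.350.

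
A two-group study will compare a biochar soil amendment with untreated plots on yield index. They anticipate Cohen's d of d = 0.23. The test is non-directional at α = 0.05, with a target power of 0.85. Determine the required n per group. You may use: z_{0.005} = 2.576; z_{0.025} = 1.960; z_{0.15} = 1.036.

For two independent groups with equal n: n = 2·((z_{α/2} + z_β) / d)².
z_{α/2} + z_β = 1.960 + 1.036 = 2.996.
n = 2 × (2.996 / 0.23)² = 2 × 13.026² = 2 × 169.68 = 339.4.
Round up to the next whole participant.

n = 340 per group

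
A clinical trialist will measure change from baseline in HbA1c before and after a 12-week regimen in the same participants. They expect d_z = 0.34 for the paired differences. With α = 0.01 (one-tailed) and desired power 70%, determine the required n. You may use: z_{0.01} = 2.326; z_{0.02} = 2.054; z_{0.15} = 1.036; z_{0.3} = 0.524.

For a paired (one-sample on differences) test: n = ((z_{α} + z_β) / d)².
z_{α} + z_β = 2.326 + 0.524 = 2.850.
n = (2.850 / 0.34)² = 8.382² = 70.26.
Round up.

n = 71 pairs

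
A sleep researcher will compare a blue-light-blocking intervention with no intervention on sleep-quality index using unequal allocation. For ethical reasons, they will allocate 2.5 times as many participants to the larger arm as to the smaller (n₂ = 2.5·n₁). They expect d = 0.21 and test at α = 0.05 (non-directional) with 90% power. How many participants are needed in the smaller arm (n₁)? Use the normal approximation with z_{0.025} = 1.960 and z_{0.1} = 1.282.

n₁ = 334

With allocation ratio k = n₂/n₁ = 2.5, Var(x̄₁−x̄₂) = σ²(1/n₁ + 1/(k·n₁)) = σ²·(k+1)/(k·n₁).
So n₁ = (1 + 1/k)·((z_{α/2} + z_β)/d)² = 1.400 × (3.242/0.21)².
n₁ = 1.400 × 238.33 = 333.7.
Round up: n₁ = 334, giving n₂ = 2.5 × 334 = 835.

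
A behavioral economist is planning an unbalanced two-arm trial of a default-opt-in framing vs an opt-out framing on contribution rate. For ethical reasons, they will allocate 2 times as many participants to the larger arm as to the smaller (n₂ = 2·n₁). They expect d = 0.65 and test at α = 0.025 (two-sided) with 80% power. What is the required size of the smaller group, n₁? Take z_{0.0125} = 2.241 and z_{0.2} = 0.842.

n₁ = 34

With allocation ratio k = n₂/n₁ = 2, Var(x̄₁−x̄₂) = σ²(1/n₁ + 1/(k·n₁)) = σ²·(k+1)/(k·n₁).
So n₁ = (1 + 1/k)·((z_{α/2} + z_β)/d)² = 1.500 × (3.083/0.65)².
n₁ = 1.500 × 22.50 = 33.7.
Round up: n₁ = 34, giving n₂ = 2 × 34 = 68.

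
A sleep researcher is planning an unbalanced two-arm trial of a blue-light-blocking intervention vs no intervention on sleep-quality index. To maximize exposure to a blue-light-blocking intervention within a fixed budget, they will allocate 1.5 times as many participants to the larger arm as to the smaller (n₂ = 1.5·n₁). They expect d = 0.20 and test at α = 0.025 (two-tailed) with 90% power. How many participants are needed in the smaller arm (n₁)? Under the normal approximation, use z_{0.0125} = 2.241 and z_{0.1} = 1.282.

n₁ = 518

With allocation ratio k = n₂/n₁ = 1.5, Var(x̄₁−x̄₂) = σ²(1/n₁ + 1/(k·n₁)) = σ²·(k+1)/(k·n₁).
So n₁ = (1 + 1/k)·((z_{α/2} + z_β)/d)² = 1.667 × (3.523/0.20)².
n₁ = 1.667 × 310.29 = 517.1.
Round up: n₁ = 518, giving n₂ = 1.5 × 518 = 777.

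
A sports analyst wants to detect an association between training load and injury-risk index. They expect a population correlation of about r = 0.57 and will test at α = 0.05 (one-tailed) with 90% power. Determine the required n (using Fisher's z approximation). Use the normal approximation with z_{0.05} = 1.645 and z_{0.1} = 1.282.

Fisher's z: C = ½·ln((1+r)/(1−r)) = ½·ln(3.6512) = 0.6475.
n = ((z_{α} + z_β)/C)² + 3.
(1.645 + 1.282) / 0.6475 = 2.927 / 0.6475 = 4.520.
n = 4.520² + 3 = 20.43 + 3 = 23.4.
Round up.

n = 24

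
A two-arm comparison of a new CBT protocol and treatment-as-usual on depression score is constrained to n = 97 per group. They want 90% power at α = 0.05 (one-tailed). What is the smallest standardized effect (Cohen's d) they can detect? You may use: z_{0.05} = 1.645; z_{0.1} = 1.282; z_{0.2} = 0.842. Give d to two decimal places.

For two independent groups of n = 97 each: d_min = (z_{α} + z_β)·√(2/n).
z-sum = 1.645 + 1.282 = 2.927.
d_min = 2.927 × √(2/97) = 2.927 × 0.1436 = 0.420.

d_min ≈ 0.42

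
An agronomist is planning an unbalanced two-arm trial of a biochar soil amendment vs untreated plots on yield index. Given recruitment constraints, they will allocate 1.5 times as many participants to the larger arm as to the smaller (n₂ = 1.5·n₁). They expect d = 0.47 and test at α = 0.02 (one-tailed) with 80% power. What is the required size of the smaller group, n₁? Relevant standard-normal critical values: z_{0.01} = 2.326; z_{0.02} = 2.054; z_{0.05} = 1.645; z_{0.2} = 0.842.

With allocation ratio k = n₂/n₁ = 1.5, Var(x̄₁−x̄₂) = σ²(1/n₁ + 1/(k·n₁)) = σ²·(k+1)/(k·n₁).
So n₁ = (1 + 1/k)·((z_{α} + z_β)/d)² = 1.667 × (2.896/0.47)².
n₁ = 1.667 × 37.97 = 63.3.
Round up: n₁ = 64, giving n₂ = 1.5 × 64 = 96.

n₁ = 64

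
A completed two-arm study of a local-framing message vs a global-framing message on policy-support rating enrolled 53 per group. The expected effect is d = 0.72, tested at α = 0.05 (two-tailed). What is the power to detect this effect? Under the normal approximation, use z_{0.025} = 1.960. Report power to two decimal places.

power ≈ 0.96

For two equal groups, power = Φ(d·√(n/2) − z_{α/2}).
d·√(n/2) = 0.72 × √(53/2) = 0.72 × 5.148 = 3.706.
z_β = 3.706 − 1.960 = 1.746.
Power = Φ(1.746) = 0.960.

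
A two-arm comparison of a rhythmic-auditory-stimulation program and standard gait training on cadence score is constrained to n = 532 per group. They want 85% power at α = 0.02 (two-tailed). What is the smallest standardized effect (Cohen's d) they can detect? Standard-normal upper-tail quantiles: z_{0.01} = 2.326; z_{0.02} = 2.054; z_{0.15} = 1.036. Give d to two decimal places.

d_min ≈ 0.21

For two independent groups of n = 532 each: d_min = (z_{α/2} + z_β)·√(2/n).
z-sum = 2.326 + 1.036 = 3.362.
d_min = 3.362 × √(2/532) = 3.362 × 0.0613 = 0.206.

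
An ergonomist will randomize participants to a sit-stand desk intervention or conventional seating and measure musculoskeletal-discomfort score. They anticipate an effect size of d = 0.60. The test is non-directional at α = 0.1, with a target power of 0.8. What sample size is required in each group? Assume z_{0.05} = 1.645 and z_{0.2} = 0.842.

For two independent groups with equal n: n = 2·((z_{α/2} + z_β) / d)².
z_{α/2} + z_β = 1.645 + 0.842 = 2.487.
n = 2 × (2.487 / 0.60)² = 2 × 4.145² = 2 × 17.18 = 34.4.
Round up to the next whole participant.

n = 35 per group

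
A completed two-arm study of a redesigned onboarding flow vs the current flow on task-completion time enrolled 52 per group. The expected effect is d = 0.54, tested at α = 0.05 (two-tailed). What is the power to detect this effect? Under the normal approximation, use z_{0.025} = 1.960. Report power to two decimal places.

For two equal groups, power = Φ(d·√(n/2) − z_{α/2}).
d·√(n/2) = 0.54 × √(52/2) = 0.54 × 5.099 = 2.753.
z_β = 2.753 − 1.960 = 0.793.
Power = Φ(0.793) = 0.786.

power ≈ 0.79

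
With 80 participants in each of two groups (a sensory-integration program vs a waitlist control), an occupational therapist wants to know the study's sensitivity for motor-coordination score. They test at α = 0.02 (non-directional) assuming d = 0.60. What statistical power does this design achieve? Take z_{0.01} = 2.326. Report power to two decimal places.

For two equal groups, power = Φ(d·√(n/2) − z_{α/2}).
d·√(n/2) = 0.60 × √(80/2) = 0.60 × 6.325 = 3.795.
z_β = 3.795 − 2.326 = 1.469.
Power = Φ(1.469) = 0.929.

power ≈ 0.93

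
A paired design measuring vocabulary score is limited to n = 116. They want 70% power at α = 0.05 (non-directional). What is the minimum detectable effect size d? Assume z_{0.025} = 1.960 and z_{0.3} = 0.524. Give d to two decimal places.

d_min ≈ 0.23

For a single sample (or paired design) of n = 116: d_min = (z_{α/2} + z_β)/√n.
z-sum = 1.960 + 0.524 = 2.484.
d_min = 2.484 / √116 = 2.484 / 10.770 = 0.231.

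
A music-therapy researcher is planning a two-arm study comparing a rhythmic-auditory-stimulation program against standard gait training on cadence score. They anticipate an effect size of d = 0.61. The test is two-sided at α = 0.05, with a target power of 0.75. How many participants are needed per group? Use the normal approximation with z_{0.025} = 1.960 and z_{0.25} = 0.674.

For two independent groups with equal n: n = 2·((z_{α/2} + z_β) / d)².
z_{α/2} + z_β = 1.960 + 0.674 = 2.634.
n = 2 × (2.634 / 0.61)² = 2 × 4.318² = 2 × 18.65 = 37.3.
Round up to the next whole participant.

n = 38 per group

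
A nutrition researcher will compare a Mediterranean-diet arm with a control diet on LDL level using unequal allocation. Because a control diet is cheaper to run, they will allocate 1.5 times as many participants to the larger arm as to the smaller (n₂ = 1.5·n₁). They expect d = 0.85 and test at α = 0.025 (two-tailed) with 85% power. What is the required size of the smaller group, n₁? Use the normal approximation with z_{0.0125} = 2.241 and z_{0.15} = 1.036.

n₁ = 25

With allocation ratio k = n₂/n₁ = 1.5, Var(x̄₁−x̄₂) = σ²(1/n₁ + 1/(k·n₁)) = σ²·(k+1)/(k·n₁).
So n₁ = (1 + 1/k)·((z_{α/2} + z_β)/d)² = 1.667 × (3.277/0.85)².
n₁ = 1.667 × 14.86 = 24.8.
Round up: n₁ = 25, giving n₂ = ⌈1.5 × 25⌉ = ⌈37.5⌉ = 38.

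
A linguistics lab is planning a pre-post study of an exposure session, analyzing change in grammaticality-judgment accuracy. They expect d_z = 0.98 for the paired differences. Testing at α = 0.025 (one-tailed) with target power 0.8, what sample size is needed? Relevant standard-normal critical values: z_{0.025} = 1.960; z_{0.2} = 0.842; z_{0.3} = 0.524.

n = 9 pairs

For a paired (one-sample on differences) test: n = ((z_{α} + z_β) / d)².
z_{α} + z_β = 1.960 + 0.842 = 2.802.
n = (2.802 / 0.98)² = 2.859² = 8.17.
Round up.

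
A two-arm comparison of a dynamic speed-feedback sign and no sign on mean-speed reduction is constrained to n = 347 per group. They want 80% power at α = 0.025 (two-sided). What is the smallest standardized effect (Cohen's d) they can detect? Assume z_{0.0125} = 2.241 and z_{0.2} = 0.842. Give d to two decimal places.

For two independent groups of n = 347 each: d_min = (z_{α/2} + z_β)·√(2/n).
z-sum = 2.241 + 0.842 = 3.083.
d_min = 3.083 × √(2/347) = 3.083 × 0.0759 = 0.234.

d_min ≈ 0.23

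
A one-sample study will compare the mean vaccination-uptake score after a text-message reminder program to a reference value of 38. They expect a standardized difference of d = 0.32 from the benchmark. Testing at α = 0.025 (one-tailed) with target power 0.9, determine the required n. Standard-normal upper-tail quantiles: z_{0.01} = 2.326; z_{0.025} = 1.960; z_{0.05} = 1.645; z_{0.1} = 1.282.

n = 103

For a one-sample test: n = ((z_{α} + z_β) / d)².
z_{α} + z_β = 1.960 + 1.282 = 3.242.
n = (3.242 / 0.32)² = 10.131² = 102.64.
Round up.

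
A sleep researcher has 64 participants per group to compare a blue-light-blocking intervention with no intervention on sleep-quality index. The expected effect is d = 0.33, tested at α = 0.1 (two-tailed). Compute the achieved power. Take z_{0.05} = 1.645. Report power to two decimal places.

power ≈ 0.59

For two equal groups, power = Φ(d·√(n/2) − z_{α/2}).
d·√(n/2) = 0.33 × √(64/2) = 0.33 × 5.657 = 1.867.
z_β = 1.867 − 1.645 = 0.222.
Power = Φ(0.222) = 0.588.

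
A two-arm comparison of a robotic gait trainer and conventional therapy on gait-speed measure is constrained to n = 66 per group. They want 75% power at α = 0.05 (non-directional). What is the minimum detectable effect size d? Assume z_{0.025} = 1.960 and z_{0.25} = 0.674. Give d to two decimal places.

For two independent groups of n = 66 each: d_min = (z_{α/2} + z_β)·√(2/n).
z-sum = 1.960 + 0.674 = 2.634.
d_min = 2.634 × √(2/66) = 2.634 × 0.1741 = 0.459.

d_min ≈ 0.46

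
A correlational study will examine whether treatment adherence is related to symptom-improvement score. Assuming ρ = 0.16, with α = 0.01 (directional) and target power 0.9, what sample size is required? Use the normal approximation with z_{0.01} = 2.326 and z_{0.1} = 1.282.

Fisher's z: C = ½·ln((1+r)/(1−r)) = ½·ln(1.3810) = 0.1614.
n = ((z_{α} + z_β)/C)² + 3.
(2.326 + 1.282) / 0.1614 = 3.608 / 0.1614 = 22.354.
n = 22.354² + 3 = 499.72 + 3 = 502.7.
Round up.

n = 503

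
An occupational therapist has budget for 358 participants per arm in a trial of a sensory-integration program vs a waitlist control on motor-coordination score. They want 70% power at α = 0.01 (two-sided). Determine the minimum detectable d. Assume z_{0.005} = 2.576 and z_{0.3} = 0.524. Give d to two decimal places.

d_min ≈ 0.23

For two independent groups of n = 358 each: d_min = (z_{α/2} + z_β)·√(2/n).
z-sum = 2.576 + 0.524 = 3.100.
d_min = 3.100 × √(2/358) = 3.100 × 0.0747 = 0.232.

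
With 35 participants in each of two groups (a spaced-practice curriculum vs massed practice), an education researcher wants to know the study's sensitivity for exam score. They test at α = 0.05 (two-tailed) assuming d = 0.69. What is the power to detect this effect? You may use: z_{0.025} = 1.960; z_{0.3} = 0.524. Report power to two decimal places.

power ≈ 0.82

For two equal groups, power = Φ(d·√(n/2) − z_{α/2}).
d·√(n/2) = 0.69 × √(35/2) = 0.69 × 4.183 = 2.886.
z_β = 2.886 − 1.960 = 0.926.
Power = Φ(0.926) = 0.823.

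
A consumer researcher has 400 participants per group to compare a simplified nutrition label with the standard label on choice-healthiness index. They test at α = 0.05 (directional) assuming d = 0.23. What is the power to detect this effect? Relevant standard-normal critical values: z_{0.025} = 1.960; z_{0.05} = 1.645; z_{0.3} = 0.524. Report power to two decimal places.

power ≈ 0.95

For two equal groups, power = Φ(d·√(n/2) − z_{α}).
d·√(n/2) = 0.23 × √(400/2) = 0.23 × 14.142 = 3.253.
z_β = 3.253 − 1.645 = 1.608.
Power = Φ(1.608) = 0.946.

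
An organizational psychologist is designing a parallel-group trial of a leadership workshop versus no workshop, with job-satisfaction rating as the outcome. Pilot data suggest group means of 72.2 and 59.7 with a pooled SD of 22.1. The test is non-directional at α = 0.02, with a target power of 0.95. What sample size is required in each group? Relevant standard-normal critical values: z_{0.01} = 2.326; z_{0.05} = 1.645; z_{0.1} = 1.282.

Cohen's d = |M₁ − M₂| / SD_pooled = |72.2 − 59.7| / 22.1 = 12.5 / 22.1 = 0.566.
For two independent groups with equal n: n = 2·((z_{α/2} + z_β) / d)².
z_{α/2} + z_β = 2.326 + 1.645 = 3.971.
n = 2 × (3.971 / 0.566)² = 2 × 7.016² = 2 × 49.22 = 98.4.
Round up to the next whole participant.

n = 99 per group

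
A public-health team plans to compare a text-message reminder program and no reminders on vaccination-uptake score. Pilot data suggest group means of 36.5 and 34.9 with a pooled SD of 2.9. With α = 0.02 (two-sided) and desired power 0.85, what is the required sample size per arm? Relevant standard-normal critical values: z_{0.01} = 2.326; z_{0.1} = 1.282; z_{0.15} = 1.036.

n = 75 per group

Cohen's d = |M₁ − M₂| / SD_pooled = |36.5 − 34.9| / 2.9 = 1.6 / 2.9 = 0.552.
For two independent groups with equal n: n = 2·((z_{α/2} + z_β) / d)².
z_{α/2} + z_β = 2.326 + 1.036 = 3.362.
n = 2 × (3.362 / 0.552)² = 2 × 6.091² = 2 × 37.10 = 74.2.
Round up to the next whole participant.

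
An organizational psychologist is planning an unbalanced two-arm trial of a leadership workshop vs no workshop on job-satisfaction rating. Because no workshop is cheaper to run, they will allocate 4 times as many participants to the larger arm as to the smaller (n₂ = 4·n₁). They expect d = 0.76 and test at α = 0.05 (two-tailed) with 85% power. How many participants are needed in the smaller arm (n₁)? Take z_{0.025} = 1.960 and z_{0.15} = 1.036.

With allocation ratio k = n₂/n₁ = 4, Var(x̄₁−x̄₂) = σ²(1/n₁ + 1/(k·n₁)) = σ²·(k+1)/(k·n₁).
So n₁ = (1 + 1/k)·((z_{α/2} + z_β)/d)² = 1.250 × (2.996/0.76)².
n₁ = 1.250 × 15.54 = 19.4.
Round up: n₁ = 20, giving n₂ = 4 × 20 = 80.

n₁ = 20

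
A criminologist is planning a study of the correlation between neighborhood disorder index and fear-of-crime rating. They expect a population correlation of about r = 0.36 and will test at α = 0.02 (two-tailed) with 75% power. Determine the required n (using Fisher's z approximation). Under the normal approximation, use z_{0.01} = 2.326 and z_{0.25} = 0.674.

n = 67

Fisher's z: C = ½·ln((1+r)/(1−r)) = ½·ln(2.1250) = 0.3769.
n = ((z_{α/2} + z_β)/C)² + 3.
(2.326 + 0.674) / 0.3769 = 3.000 / 0.3769 = 7.960.
n = 7.960² + 3 = 63.36 + 3 = 66.4.
Round up.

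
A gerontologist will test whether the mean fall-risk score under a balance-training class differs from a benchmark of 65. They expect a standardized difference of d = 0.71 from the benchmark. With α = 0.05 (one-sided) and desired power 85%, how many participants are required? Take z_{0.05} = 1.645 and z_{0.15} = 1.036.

For a one-sample test: n = ((z_{α} + z_β) / d)².
z_{α} + z_β = 1.645 + 1.036 = 2.681.
n = (2.681 / 0.71)² = 3.776² = 14.26.
Round up.

n = 15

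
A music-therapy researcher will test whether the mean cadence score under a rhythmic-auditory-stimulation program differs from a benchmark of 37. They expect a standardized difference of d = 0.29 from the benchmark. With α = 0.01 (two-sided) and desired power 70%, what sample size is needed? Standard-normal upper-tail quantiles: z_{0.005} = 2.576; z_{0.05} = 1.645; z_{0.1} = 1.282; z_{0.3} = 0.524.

n = 115

For a one-sample test: n = ((z_{α/2} + z_β) / d)².
z_{α/2} + z_β = 2.576 + 0.524 = 3.100.
n = (3.100 / 0.29)² = 10.690² = 114.27.
Round up.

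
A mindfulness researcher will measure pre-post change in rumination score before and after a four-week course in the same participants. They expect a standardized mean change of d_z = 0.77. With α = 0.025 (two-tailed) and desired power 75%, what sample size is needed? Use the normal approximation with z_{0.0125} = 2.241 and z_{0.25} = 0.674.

For a paired (one-sample on differences) test: n = ((z_{α/2} + z_β) / d)².
z_{α/2} + z_β = 2.241 + 0.674 = 2.915.
n = (2.915 / 0.77)² = 3.786² = 14.33.
Round up.

n = 15 pairs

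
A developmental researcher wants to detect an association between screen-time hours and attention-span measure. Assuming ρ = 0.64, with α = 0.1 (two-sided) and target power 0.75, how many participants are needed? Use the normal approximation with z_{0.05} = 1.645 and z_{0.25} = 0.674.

n = 13

Fisher's z: C = ½·ln((1+r)/(1−r)) = ½·ln(4.5556) = 0.7582.
n = ((z_{α/2} + z_β)/C)² + 3.
(1.645 + 0.674) / 0.7582 = 2.319 / 0.7582 = 3.059.
n = 3.059² + 3 = 9.35 + 3 = 12.4.
Round up.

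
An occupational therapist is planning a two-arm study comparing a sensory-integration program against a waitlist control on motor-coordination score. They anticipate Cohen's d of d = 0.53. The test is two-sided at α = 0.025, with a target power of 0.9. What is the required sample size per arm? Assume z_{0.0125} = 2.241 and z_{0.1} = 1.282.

For two independent groups with equal n: n = 2·((z_{α/2} + z_β) / d)².
z_{α/2} + z_β = 2.241 + 1.282 = 3.523.
n = 2 × (3.523 / 0.53)² = 2 × 6.647² = 2 × 44.18 = 88.4.
Round up to the next whole participant.

n = 89 per group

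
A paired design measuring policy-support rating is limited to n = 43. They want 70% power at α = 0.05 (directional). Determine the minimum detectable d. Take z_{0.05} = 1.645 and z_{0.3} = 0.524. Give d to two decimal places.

For a single sample (or paired design) of n = 43: d_min = (z_{α} + z_β)/√n.
z-sum = 1.645 + 0.524 = 2.169.
d_min = 2.169 / √43 = 2.169 / 6.557 = 0.331.

d_min ≈ 0.33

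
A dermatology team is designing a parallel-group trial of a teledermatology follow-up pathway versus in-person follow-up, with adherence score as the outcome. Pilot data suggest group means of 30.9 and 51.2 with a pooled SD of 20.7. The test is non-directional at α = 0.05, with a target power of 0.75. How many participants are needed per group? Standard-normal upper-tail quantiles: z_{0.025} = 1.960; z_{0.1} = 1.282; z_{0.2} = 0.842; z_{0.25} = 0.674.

n = 15 per group

Cohen's d = |M₁ − M₂| / SD_pooled = |30.9 − 51.2| / 20.7 = 20.3 / 20.7 = 0.981.
For two independent groups with equal n: n = 2·((z_{α/2} + z_β) / d)².
z_{α/2} + z_β = 1.960 + 0.674 = 2.634.
n = 2 × (2.634 / 0.981)² = 2 × 2.685² = 2 × 7.21 = 14.4.
Round up to the next whole participant.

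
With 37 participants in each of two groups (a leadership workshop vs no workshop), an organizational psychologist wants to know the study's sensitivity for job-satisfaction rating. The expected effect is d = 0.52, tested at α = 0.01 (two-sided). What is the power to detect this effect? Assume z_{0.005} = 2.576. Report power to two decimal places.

power ≈ 0.37

For two equal groups, power = Φ(d·√(n/2) − z_{α/2}).
d·√(n/2) = 0.52 × √(37/2) = 0.52 × 4.301 = 2.237.
z_β = 2.237 − 2.576 = -0.339.
Power = Φ(-0.339) = 0.367.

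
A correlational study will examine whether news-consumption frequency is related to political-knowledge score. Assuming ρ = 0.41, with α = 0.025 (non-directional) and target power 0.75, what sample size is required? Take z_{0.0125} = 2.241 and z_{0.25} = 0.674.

n = 48

Fisher's z: C = ½·ln((1+r)/(1−r)) = ½·ln(2.3898) = 0.4356.
n = ((z_{α/2} + z_β)/C)² + 3.
(2.241 + 0.674) / 0.4356 = 2.915 / 0.4356 = 6.692.
n = 6.692² + 3 = 44.78 + 3 = 47.8.
Round up.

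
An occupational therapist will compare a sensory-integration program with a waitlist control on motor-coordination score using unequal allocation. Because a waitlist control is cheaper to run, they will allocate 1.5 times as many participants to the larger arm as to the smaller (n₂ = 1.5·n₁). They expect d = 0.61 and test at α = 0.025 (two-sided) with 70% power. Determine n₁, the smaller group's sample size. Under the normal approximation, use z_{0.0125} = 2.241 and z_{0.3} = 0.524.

n₁ = 35

With allocation ratio k = n₂/n₁ = 1.5, Var(x̄₁−x̄₂) = σ²(1/n₁ + 1/(k·n₁)) = σ²·(k+1)/(k·n₁).
So n₁ = (1 + 1/k)·((z_{α/2} + z_β)/d)² = 1.667 × (2.765/0.61)².
n₁ = 1.667 × 20.55 = 34.2.
Round up: n₁ = 35, giving n₂ = ⌈1.5 × 35⌉ = ⌈52.5⌉ = 53.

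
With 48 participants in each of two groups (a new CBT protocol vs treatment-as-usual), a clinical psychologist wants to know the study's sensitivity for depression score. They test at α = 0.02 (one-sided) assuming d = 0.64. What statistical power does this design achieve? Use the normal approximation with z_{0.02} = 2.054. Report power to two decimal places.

power ≈ 0.86

For two equal groups, power = Φ(d·√(n/2) − z_{α}).
d·√(n/2) = 0.64 × √(48/2) = 0.64 × 4.899 = 3.135.
z_β = 3.135 − 2.054 = 1.081.
Power = Φ(1.081) = 0.860.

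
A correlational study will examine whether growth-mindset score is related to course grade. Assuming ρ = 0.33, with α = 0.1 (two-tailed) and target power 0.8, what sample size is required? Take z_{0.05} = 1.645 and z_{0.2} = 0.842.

Fisher's z: C = ½·ln((1+r)/(1−r)) = ½·ln(1.9851) = 0.3428.
n = ((z_{α/2} + z_β)/C)² + 3.
(1.645 + 0.842) / 0.3428 = 2.487 / 0.3428 = 7.255.
n = 7.255² + 3 = 52.63 + 3 = 55.6.
Round up.

n = 56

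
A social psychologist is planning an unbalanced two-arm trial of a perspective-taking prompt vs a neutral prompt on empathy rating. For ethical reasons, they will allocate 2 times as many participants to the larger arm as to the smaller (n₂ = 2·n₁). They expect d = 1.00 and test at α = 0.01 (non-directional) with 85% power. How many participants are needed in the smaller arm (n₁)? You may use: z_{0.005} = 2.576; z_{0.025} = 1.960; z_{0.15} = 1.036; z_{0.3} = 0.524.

n₁ = 20

With allocation ratio k = n₂/n₁ = 2, Var(x̄₁−x̄₂) = σ²(1/n₁ + 1/(k·n₁)) = σ²·(k+1)/(k·n₁).
So n₁ = (1 + 1/k)·((z_{α/2} + z_β)/d)² = 1.500 × (3.612/1.00)².
n₁ = 1.500 × 13.05 = 19.6.
Round up: n₁ = 20, giving n₂ = 2 × 20 = 40.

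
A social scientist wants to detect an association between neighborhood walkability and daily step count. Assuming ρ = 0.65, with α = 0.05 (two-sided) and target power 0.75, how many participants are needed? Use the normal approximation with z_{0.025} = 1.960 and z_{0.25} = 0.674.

Fisher's z: C = ½·ln((1+r)/(1−r)) = ½·ln(4.7143) = 0.7753.
n = ((z_{α/2} + z_β)/C)² + 3.
(1.960 + 0.674) / 0.7753 = 2.634 / 0.7753 = 3.397.
n = 3.397² + 3 = 11.54 + 3 = 14.5.
Round up.

n = 15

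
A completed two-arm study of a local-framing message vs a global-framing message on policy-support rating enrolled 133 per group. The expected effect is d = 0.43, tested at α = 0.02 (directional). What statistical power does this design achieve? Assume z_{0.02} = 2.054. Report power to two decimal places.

power ≈ 0.93

For two equal groups, power = Φ(d·√(n/2) − z_{α}).
d·√(n/2) = 0.43 × √(133/2) = 0.43 × 8.155 = 3.507.
z_β = 3.507 − 2.054 = 1.453.
Power = Φ(1.453) = 0.927.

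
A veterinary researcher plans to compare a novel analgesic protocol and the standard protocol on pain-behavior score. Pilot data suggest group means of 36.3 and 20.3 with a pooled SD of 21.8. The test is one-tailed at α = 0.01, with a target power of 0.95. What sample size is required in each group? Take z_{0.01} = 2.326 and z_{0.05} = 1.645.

Cohen's d = |M₁ − M₂| / SD_pooled = |36.3 − 20.3| / 21.8 = 16.0 / 21.8 = 0.734.
For two independent groups with equal n: n = 2·((z_{α} + z_β) / d)².
z_{α} + z_β = 2.326 + 1.645 = 3.971.
n = 2 × (3.971 / 0.734)² = 2 × 5.410² = 2 × 29.27 = 58.5.
Round up to the next whole participant.

n = 59 per group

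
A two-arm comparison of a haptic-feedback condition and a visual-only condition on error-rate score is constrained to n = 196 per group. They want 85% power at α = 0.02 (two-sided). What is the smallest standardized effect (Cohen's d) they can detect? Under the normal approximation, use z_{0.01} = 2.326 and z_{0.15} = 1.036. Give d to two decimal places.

d_min ≈ 0.34

For two independent groups of n = 196 each: d_min = (z_{α/2} + z_β)·√(2/n).
z-sum = 2.326 + 1.036 = 3.362.
d_min = 3.362 × √(2/196) = 3.362 × 0.1010 = 0.340.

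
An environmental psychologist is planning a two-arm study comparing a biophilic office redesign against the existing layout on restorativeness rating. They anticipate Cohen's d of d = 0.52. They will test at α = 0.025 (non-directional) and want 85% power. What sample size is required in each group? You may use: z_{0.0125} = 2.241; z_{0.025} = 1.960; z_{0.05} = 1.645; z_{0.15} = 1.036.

n = 80 per group

For two independent groups with equal n: n = 2·((z_{α/2} + z_β) / d)².
z_{α/2} + z_β = 2.241 + 1.036 = 3.277.
n = 2 × (3.277 / 0.52)² = 2 × 6.302² = 2 × 39.71 = 79.4.
Round up to the next whole participant.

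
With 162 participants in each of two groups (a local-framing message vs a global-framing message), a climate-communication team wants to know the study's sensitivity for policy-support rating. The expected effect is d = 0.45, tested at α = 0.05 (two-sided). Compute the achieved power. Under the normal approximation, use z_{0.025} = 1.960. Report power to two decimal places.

power ≈ 0.98

For two equal groups, power = Φ(d·√(n/2) − z_{α/2}).
d·√(n/2) = 0.45 × √(162/2) = 0.45 × 9.000 = 4.050.
z_β = 4.050 − 1.960 = 2.090.
Power = Φ(2.090) = 0.982.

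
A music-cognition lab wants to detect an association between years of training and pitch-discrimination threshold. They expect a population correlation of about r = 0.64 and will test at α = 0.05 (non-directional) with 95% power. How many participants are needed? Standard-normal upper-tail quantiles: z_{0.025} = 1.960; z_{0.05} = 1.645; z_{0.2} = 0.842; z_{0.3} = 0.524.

n = 26

Fisher's z: C = ½·ln((1+r)/(1−r)) = ½·ln(4.5556) = 0.7582.
n = ((z_{α/2} + z_β)/C)² + 3.
(1.960 + 1.645) / 0.7582 = 3.605 / 0.7582 = 4.755.
n = 4.755² + 3 = 22.61 + 3 = 25.6.
Round up.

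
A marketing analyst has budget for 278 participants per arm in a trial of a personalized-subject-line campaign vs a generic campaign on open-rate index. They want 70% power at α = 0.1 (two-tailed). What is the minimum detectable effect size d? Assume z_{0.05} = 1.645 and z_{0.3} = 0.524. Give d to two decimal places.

For two independent groups of n = 278 each: d_min = (z_{α/2} + z_β)·√(2/n).
z-sum = 1.645 + 0.524 = 2.169.
d_min = 2.169 × √(2/278) = 2.169 × 0.0848 = 0.184.

d_min ≈ 0.18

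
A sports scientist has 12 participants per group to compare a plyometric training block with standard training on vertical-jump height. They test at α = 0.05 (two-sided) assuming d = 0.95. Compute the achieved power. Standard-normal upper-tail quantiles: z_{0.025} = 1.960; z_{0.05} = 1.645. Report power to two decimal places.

For two equal groups, power = Φ(d·√(n/2) − z_{α/2}).
d·√(n/2) = 0.95 × √(12/2) = 0.95 × 2.449 = 2.327.
z_β = 2.327 − 1.960 = 0.367.
Power = Φ(0.367) = 0.643.

power ≈ 0.64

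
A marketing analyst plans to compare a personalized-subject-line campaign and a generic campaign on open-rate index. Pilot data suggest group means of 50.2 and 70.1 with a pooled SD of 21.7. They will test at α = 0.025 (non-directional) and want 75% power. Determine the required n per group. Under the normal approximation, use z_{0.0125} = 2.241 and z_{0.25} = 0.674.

Cohen's d = |M₁ − M₂| / SD_pooled = |50.2 − 70.1| / 21.7 = 19.9 / 21.7 = 0.917.
For two independent groups with equal n: n = 2·((z_{α/2} + z_β) / d)².
z_{α/2} + z_β = 2.241 + 0.674 = 2.915.
n = 2 × (2.915 / 0.917)² = 2 × 3.179² = 2 × 10.11 = 20.2.
Round up to the next whole participant.

n = 21 per group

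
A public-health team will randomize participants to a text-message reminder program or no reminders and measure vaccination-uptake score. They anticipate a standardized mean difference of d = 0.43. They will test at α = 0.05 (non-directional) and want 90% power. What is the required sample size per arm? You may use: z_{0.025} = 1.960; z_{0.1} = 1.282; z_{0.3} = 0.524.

n = 114 per group

For two independent groups with equal n: n = 2·((z_{α/2} + z_β) / d)².
z_{α/2} + z_β = 1.960 + 1.282 = 3.242.
n = 2 × (3.242 / 0.43)² = 2 × 7.540² = 2 × 56.84 = 113.7.
Round up to the next whole participant.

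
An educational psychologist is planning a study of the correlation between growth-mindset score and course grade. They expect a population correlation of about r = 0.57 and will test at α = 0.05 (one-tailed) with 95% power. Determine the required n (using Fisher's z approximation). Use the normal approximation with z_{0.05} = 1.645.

n = 29

Fisher's z: C = ½·ln((1+r)/(1−r)) = ½·ln(3.6512) = 0.6475.
n = ((z_{α} + z_β)/C)² + 3.
(1.645 + 1.645) / 0.6475 = 3.290 / 0.6475 = 5.081.
n = 5.081² + 3 = 25.82 + 3 = 28.8.
Round up.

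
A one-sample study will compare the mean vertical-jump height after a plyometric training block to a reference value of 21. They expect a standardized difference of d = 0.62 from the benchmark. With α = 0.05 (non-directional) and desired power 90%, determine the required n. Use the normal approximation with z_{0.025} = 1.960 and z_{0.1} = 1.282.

n = 28

For a one-sample test: n = ((z_{α/2} + z_β) / d)².
z_{α/2} + z_β = 1.960 + 1.282 = 3.242.
n = (3.242 / 0.62)² = 5.229² = 27.34.
Round up.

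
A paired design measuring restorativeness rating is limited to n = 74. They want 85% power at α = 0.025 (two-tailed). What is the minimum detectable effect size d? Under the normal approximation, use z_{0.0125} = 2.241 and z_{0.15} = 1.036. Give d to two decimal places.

For a single sample (or paired design) of n = 74: d_min = (z_{α/2} + z_β)/√n.
z-sum = 2.241 + 1.036 = 3.277.
d_min = 3.277 / √74 = 3.277 / 8.602 = 0.381.

d_min ≈ 0.38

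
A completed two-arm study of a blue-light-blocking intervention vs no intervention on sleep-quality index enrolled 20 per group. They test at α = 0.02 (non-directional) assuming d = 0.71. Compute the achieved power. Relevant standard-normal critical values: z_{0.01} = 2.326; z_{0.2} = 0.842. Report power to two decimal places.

power ≈ 0.47

For two equal groups, power = Φ(d·√(n/2) − z_{α/2}).
d·√(n/2) = 0.71 × √(20/2) = 0.71 × 3.162 = 2.245.
z_β = 2.245 − 2.326 = -0.081.
Power = Φ(-0.081) = 0.468.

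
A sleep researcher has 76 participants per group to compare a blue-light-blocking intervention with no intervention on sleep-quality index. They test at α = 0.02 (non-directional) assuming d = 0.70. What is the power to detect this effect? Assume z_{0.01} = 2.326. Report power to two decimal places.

For two equal groups, power = Φ(d·√(n/2) − z_{α/2}).
d·√(n/2) = 0.70 × √(76/2) = 0.70 × 6.164 = 4.315.
z_β = 4.315 − 2.326 = 1.989.
Power = Φ(1.989) = 0.977.

power ≈ 0.98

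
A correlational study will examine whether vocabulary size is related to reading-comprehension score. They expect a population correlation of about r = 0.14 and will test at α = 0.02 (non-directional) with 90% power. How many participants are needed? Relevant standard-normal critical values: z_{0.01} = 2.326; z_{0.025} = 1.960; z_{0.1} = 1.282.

Fisher's z: C = ½·ln((1+r)/(1−r)) = ½·ln(1.3256) = 0.1409.
n = ((z_{α/2} + z_β)/C)² + 3.
(2.326 + 1.282) / 0.1409 = 3.608 / 0.1409 = 25.607.
n = 25.607² + 3 = 655.71 + 3 = 658.7.
Round up.

n = 659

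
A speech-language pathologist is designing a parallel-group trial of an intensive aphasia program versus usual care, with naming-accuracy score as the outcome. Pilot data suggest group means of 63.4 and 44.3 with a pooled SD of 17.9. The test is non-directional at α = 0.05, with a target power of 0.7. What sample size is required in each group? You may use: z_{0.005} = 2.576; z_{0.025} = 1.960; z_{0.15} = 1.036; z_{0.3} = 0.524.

n = 11 per group

Cohen's d = |M₁ − M₂| / SD_pooled = |63.4 − 44.3| / 17.9 = 19.1 / 17.9 = 1.067.
For two independent groups with equal n: n = 2·((z_{α/2} + z_β) / d)².
z_{α/2} + z_β = 1.960 + 0.524 = 2.484.
n = 2 × (2.484 / 1.067)² = 2 × 2.328² = 2 × 5.42 = 10.8.
Round up to the next whole participant.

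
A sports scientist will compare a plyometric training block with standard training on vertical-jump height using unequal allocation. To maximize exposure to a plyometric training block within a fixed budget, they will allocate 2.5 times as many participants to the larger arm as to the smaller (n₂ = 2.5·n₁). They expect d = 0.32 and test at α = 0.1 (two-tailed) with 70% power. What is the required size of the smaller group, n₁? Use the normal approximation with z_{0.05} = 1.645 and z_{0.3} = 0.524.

n₁ = 65

With allocation ratio k = n₂/n₁ = 2.5, Var(x̄₁−x̄₂) = σ²(1/n₁ + 1/(k·n₁)) = σ²·(k+1)/(k·n₁).
So n₁ = (1 + 1/k)·((z_{α/2} + z_β)/d)² = 1.400 × (2.169/0.32)².
n₁ = 1.400 × 45.94 = 64.3.
Round up: n₁ = 65, giving n₂ = ⌈2.5 × 65⌉ = ⌈162.5⌉ = 163.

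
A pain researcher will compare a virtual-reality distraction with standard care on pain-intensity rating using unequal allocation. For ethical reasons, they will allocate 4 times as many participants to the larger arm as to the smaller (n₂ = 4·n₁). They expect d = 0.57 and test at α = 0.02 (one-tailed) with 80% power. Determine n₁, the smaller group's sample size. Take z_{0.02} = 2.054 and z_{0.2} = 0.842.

n₁ = 33

With allocation ratio k = n₂/n₁ = 4, Var(x̄₁−x̄₂) = σ²(1/n₁ + 1/(k·n₁)) = σ²·(k+1)/(k·n₁).
So n₁ = (1 + 1/k)·((z_{α} + z_β)/d)² = 1.250 × (2.896/0.57)².
n₁ = 1.250 × 25.81 = 32.3.
Round up: n₁ = 33, giving n₂ = 4 × 33 = 132.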